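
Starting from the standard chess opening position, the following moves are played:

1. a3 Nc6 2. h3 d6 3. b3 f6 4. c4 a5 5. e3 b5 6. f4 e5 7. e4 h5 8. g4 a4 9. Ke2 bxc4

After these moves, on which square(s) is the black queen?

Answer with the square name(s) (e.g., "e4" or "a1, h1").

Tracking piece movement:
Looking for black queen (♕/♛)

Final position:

  a b c d e f g h
  ─────────────────
8│♜ · ♝ ♛ ♚ ♝ ♞ ♜│8
7│· · ♟ · · · ♟ ·│7
6│· · ♞ ♟ · ♟ · ·│6
5│· · · · ♟ · · ♟│5
4│♟ · ♟ · ♙ ♙ ♙ ·│4
3│♙ ♙ · · · · · ♙│3
2│· · · ♙ ♔ · · ·│2
1│♖ ♘ ♗ ♕ · ♗ ♘ ♖│1
  ─────────────────
  a b c d e f g h


d8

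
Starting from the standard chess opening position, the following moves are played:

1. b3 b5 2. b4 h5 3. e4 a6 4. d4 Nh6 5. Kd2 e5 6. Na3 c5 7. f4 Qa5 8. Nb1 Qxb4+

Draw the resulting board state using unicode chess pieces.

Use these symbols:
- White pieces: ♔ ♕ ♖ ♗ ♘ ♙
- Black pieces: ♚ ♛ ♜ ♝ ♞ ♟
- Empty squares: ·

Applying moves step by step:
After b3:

♜ ♞ ♝ ♛ ♚ ♝ ♞ ♜
♟ ♟ ♟ ♟ ♟ ♟ ♟ ♟
· · · · · · · ·
· · · · · · · ·
· · · · · · · ·
· ♙ · · · · · ·
♙ · ♙ ♙ ♙ ♙ ♙ ♙
♖ ♘ ♗ ♕ ♔ ♗ ♘ ♖


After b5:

♜ ♞ ♝ ♛ ♚ ♝ ♞ ♜
♟ · ♟ ♟ ♟ ♟ ♟ ♟
· · · · · · · ·
· ♟ · · · · · ·
· · · · · · · ·
· ♙ · · · · · ·
♙ · ♙ ♙ ♙ ♙ ♙ ♙
♖ ♘ ♗ ♕ ♔ ♗ ♘ ♖


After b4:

♜ ♞ ♝ ♛ ♚ ♝ ♞ ♜
♟ · ♟ ♟ ♟ ♟ ♟ ♟
· · · · · · · ·
· ♟ · · · · · ·
· ♙ · · · · · ·
· · · · · · · ·
♙ · ♙ ♙ ♙ ♙ ♙ ♙
♖ ♘ ♗ ♕ ♔ ♗ ♘ ♖


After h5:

♜ ♞ ♝ ♛ ♚ ♝ ♞ ♜
♟ · ♟ ♟ ♟ ♟ ♟ ·
· · · · · · · ·
· ♟ · · · · · ♟
· ♙ · · · · · ·
· · · · · · · ·
♙ · ♙ ♙ ♙ ♙ ♙ ♙
♖ ♘ ♗ ♕ ♔ ♗ ♘ ♖


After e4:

♜ ♞ ♝ ♛ ♚ ♝ ♞ ♜
♟ · ♟ ♟ ♟ ♟ ♟ ·
· · · · · · · ·
· ♟ · · · · · ♟
· ♙ · · ♙ · · ·
· · · · · · · ·
♙ · ♙ ♙ · ♙ ♙ ♙
♖ ♘ ♗ ♕ ♔ ♗ ♘ ♖


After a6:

♜ ♞ ♝ ♛ ♚ ♝ ♞ ♜
· · ♟ ♟ ♟ ♟ ♟ ·
♟ · · · · · · ·
· ♟ · · · · · ♟
· ♙ · · ♙ · · ·
· · · · · · · ·
♙ · ♙ ♙ · ♙ ♙ ♙
♖ ♘ ♗ ♕ ♔ ♗ ♘ ♖


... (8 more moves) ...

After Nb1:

♜ ♞ ♝ · ♚ ♝ · ♜
· · · ♟ · ♟ ♟ ·
♟ · · · · · · ♞
♛ ♟ ♟ · ♟ · · ♟
· ♙ · ♙ ♙ ♙ · ·
· · · · · · · ·
♙ · ♙ ♔ · · ♙ ♙
♖ ♘ ♗ ♕ · ♗ ♘ ♖


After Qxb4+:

♜ ♞ ♝ · ♚ ♝ · ♜
· · · ♟ · ♟ ♟ ·
♟ · · · · · · ♞
· ♟ ♟ · ♟ · · ♟
· ♛ · ♙ ♙ ♙ · ·
· · · · · · · ·
♙ · ♙ ♔ · · ♙ ♙
♖ ♘ ♗ ♕ · ♗ ♘ ♖



  a b c d e f g h
  ─────────────────
8│♜ ♞ ♝ · ♚ ♝ · ♜│8
7│· · · ♟ · ♟ ♟ ·│7
6│♟ · · · · · · ♞│6
5│· ♟ ♟ · ♟ · · ♟│5
4│· ♛ · ♙ ♙ ♙ · ·│4
3│· · · · · · · ·│3
2│♙ · ♙ ♔ · · ♙ ♙│2
1│♖ ♘ ♗ ♕ · ♗ ♘ ♖│1
  ─────────────────
  a b c d e f g h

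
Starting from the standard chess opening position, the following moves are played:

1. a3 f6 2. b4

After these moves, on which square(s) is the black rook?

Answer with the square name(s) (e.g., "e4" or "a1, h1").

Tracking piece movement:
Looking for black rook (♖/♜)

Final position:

  a b c d e f g h
  ─────────────────
8│♜ ♞ ♝ ♛ ♚ ♝ ♞ ♜│8
7│♟ ♟ ♟ ♟ ♟ · ♟ ♟│7
6│· · · · · ♟ · ·│6
5│· · · · · · · ·│5
4│· ♙ · · · · · ·│4
3│♙ · · · · · · ·│3
2│· · ♙ ♙ ♙ ♙ ♙ ♙│2
1│♖ ♘ ♗ ♕ ♔ ♗ ♘ ♖│1
  ─────────────────
  a b c d e f g h


a8, h8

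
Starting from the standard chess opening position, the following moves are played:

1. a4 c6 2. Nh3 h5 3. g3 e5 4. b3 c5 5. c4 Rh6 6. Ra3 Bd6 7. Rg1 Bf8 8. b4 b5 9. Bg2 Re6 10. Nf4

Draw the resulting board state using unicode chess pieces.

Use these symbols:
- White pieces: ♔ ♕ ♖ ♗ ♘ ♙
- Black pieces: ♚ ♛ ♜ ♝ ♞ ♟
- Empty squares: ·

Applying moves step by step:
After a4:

♜ ♞ ♝ ♛ ♚ ♝ ♞ ♜
♟ ♟ ♟ ♟ ♟ ♟ ♟ ♟
· · · · · · · ·
· · · · · · · ·
♙ · · · · · · ·
· · · · · · · ·
· ♙ ♙ ♙ ♙ ♙ ♙ ♙
♖ ♘ ♗ ♕ ♔ ♗ ♘ ♖


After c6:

♜ ♞ ♝ ♛ ♚ ♝ ♞ ♜
♟ ♟ · ♟ ♟ ♟ ♟ ♟
· · ♟ · · · · ·
· · · · · · · ·
♙ · · · · · · ·
· · · · · · · ·
· ♙ ♙ ♙ ♙ ♙ ♙ ♙
♖ ♘ ♗ ♕ ♔ ♗ ♘ ♖


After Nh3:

♜ ♞ ♝ ♛ ♚ ♝ ♞ ♜
♟ ♟ · ♟ ♟ ♟ ♟ ♟
· · ♟ · · · · ·
· · · · · · · ·
♙ · · · · · · ·
· · · · · · · ♘
· ♙ ♙ ♙ ♙ ♙ ♙ ♙
♖ ♘ ♗ ♕ ♔ ♗ · ♖


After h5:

♜ ♞ ♝ ♛ ♚ ♝ ♞ ♜
♟ ♟ · ♟ ♟ ♟ ♟ ·
· · ♟ · · · · ·
· · · · · · · ♟
♙ · · · · · · ·
· · · · · · · ♘
· ♙ ♙ ♙ ♙ ♙ ♙ ♙
♖ ♘ ♗ ♕ ♔ ♗ · ♖


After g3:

♜ ♞ ♝ ♛ ♚ ♝ ♞ ♜
♟ ♟ · ♟ ♟ ♟ ♟ ·
· · ♟ · · · · ·
· · · · · · · ♟
♙ · · · · · · ·
· · · · · · ♙ ♘
· ♙ ♙ ♙ ♙ ♙ · ♙
♖ ♘ ♗ ♕ ♔ ♗ · ♖


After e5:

♜ ♞ ♝ ♛ ♚ ♝ ♞ ♜
♟ ♟ · ♟ · ♟ ♟ ·
· · ♟ · · · · ·
· · · · ♟ · · ♟
♙ · · · · · · ·
· · · · · · ♙ ♘
· ♙ ♙ ♙ ♙ ♙ · ♙
♖ ♘ ♗ ♕ ♔ ♗ · ♖


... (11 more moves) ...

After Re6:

♜ ♞ ♝ ♛ ♚ ♝ ♞ ·
♟ · · ♟ · ♟ ♟ ·
· · · · ♜ · · ·
· ♟ ♟ · ♟ · · ♟
♙ ♙ ♙ · · · · ·
♖ · · · · · ♙ ♘
· · · ♙ ♙ ♙ ♗ ♙
· ♘ ♗ ♕ ♔ · ♖ ·


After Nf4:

♜ ♞ ♝ ♛ ♚ ♝ ♞ ·
♟ · · ♟ · ♟ ♟ ·
· · · · ♜ · · ·
· ♟ ♟ · ♟ · · ♟
♙ ♙ ♙ · · ♘ · ·
♖ · · · · · ♙ ·
· · · ♙ ♙ ♙ ♗ ♙
· ♘ ♗ ♕ ♔ · ♖ ·



  a b c d e f g h
  ─────────────────
8│♜ ♞ ♝ ♛ ♚ ♝ ♞ ·│8
7│♟ · · ♟ · ♟ ♟ ·│7
6│· · · · ♜ · · ·│6
5│· ♟ ♟ · ♟ · · ♟│5
4│♙ ♙ ♙ · · ♘ · ·│4
3│♖ · · · · · ♙ ·│3
2│· · · ♙ ♙ ♙ ♗ ♙│2
1│· ♘ ♗ ♕ ♔ · ♖ ·│1
  ─────────────────
  a b c d e f g h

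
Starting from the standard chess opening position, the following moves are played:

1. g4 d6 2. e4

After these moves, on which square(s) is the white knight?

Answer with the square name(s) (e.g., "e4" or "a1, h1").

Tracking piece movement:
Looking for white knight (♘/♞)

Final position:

  a b c d e f g h
  ─────────────────
8│♜ ♞ ♝ ♛ ♚ ♝ ♞ ♜│8
7│♟ ♟ ♟ · ♟ ♟ ♟ ♟│7
6│· · · ♟ · · · ·│6
5│· · · · · · · ·│5
4│· · · · ♙ · ♙ ·│4
3│· · · · · · · ·│3
2│♙ ♙ ♙ ♙ · ♙ · ♙│2
1│♖ ♘ ♗ ♕ ♔ ♗ ♘ ♖│1
  ─────────────────
  a b c d e f g h


b1, g1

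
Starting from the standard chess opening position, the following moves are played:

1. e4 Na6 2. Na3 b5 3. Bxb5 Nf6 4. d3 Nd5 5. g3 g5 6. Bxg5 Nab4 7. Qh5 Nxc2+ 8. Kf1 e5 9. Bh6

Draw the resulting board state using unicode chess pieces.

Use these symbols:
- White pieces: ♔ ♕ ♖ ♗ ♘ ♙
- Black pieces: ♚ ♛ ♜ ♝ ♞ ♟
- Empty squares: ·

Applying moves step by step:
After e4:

♜ ♞ ♝ ♛ ♚ ♝ ♞ ♜
♟ ♟ ♟ ♟ ♟ ♟ ♟ ♟
· · · · · · · ·
· · · · · · · ·
· · · · ♙ · · ·
· · · · · · · ·
♙ ♙ ♙ ♙ · ♙ ♙ ♙
♖ ♘ ♗ ♕ ♔ ♗ ♘ ♖


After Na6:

♜ · ♝ ♛ ♚ ♝ ♞ ♜
♟ ♟ ♟ ♟ ♟ ♟ ♟ ♟
♞ · · · · · · ·
· · · · · · · ·
· · · · ♙ · · ·
· · · · · · · ·
♙ ♙ ♙ ♙ · ♙ ♙ ♙
♖ ♘ ♗ ♕ ♔ ♗ ♘ ♖


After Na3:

♜ · ♝ ♛ ♚ ♝ ♞ ♜
♟ ♟ ♟ ♟ ♟ ♟ ♟ ♟
♞ · · · · · · ·
· · · · · · · ·
· · · · ♙ · · ·
♘ · · · · · · ·
♙ ♙ ♙ ♙ · ♙ ♙ ♙
♖ · ♗ ♕ ♔ ♗ ♘ ♖


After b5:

♜ · ♝ ♛ ♚ ♝ ♞ ♜
♟ · ♟ ♟ ♟ ♟ ♟ ♟
♞ · · · · · · ·
· ♟ · · · · · ·
· · · · ♙ · · ·
♘ · · · · · · ·
♙ ♙ ♙ ♙ · ♙ ♙ ♙
♖ · ♗ ♕ ♔ ♗ ♘ ♖


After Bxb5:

♜ · ♝ ♛ ♚ ♝ ♞ ♜
♟ · ♟ ♟ ♟ ♟ ♟ ♟
♞ · · · · · · ·
· ♗ · · · · · ·
· · · · ♙ · · ·
♘ · · · · · · ·
♙ ♙ ♙ ♙ · ♙ ♙ ♙
♖ · ♗ ♕ ♔ · ♘ ♖


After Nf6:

♜ · ♝ ♛ ♚ ♝ · ♜
♟ · ♟ ♟ ♟ ♟ ♟ ♟
♞ · · · · ♞ · ·
· ♗ · · · · · ·
· · · · ♙ · · ·
♘ · · · · · · ·
♙ ♙ ♙ ♙ · ♙ ♙ ♙
♖ · ♗ ♕ ♔ · ♘ ♖


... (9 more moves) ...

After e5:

♜ · ♝ ♛ ♚ ♝ · ♜
♟ · ♟ ♟ · ♟ · ♟
· · · · · · · ·
· ♗ · ♞ ♟ · ♗ ♕
· · · · ♙ · · ·
♘ · · ♙ · · ♙ ·
♙ ♙ ♞ · · ♙ · ♙
♖ · · · · ♔ ♘ ♖


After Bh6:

♜ · ♝ ♛ ♚ ♝ · ♜
♟ · ♟ ♟ · ♟ · ♟
· · · · · · · ♗
· ♗ · ♞ ♟ · · ♕
· · · · ♙ · · ·
♘ · · ♙ · · ♙ ·
♙ ♙ ♞ · · ♙ · ♙
♖ · · · · ♔ ♘ ♖



  a b c d e f g h
  ─────────────────
8│♜ · ♝ ♛ ♚ ♝ · ♜│8
7│♟ · ♟ ♟ · ♟ · ♟│7
6│· · · · · · · ♗│6
5│· ♗ · ♞ ♟ · · ♕│5
4│· · · · ♙ · · ·│4
3│♘ · · ♙ · · ♙ ·│3
2│♙ ♙ ♞ · · ♙ · ♙│2
1│♖ · · · · ♔ ♘ ♖│1
  ─────────────────
  a b c d e f g h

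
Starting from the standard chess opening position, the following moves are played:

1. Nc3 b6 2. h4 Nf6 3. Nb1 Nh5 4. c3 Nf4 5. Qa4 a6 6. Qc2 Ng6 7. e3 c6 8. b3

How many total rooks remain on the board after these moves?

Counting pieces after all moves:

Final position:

  a b c d e f g h
  ─────────────────
8│♜ ♞ ♝ ♛ ♚ ♝ · ♜│8
7│· · · ♟ ♟ ♟ ♟ ♟│7
6│♟ ♟ ♟ · · · ♞ ·│6
5│· · · · · · · ·│5
4│· · · · · · · ♙│4
3│· ♙ ♙ · ♙ · · ·│3
2│♙ · ♕ ♙ · ♙ ♙ ·│2
1│♖ ♘ ♗ · ♔ ♗ ♘ ♖│1
  ─────────────────
  a b c d e f g h


4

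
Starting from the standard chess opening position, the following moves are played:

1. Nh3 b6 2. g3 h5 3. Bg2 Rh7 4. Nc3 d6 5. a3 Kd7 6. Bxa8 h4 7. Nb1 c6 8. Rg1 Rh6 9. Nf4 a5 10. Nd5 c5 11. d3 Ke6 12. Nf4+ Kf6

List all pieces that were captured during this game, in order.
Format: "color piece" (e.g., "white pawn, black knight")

Tracking captures:
  Bxa8: captured black rook

black rook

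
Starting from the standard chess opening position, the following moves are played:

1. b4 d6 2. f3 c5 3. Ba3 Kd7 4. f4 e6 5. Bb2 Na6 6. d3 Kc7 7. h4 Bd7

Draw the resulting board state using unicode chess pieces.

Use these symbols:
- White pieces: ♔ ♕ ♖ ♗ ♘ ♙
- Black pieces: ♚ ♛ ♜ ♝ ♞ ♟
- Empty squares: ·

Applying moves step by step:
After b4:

♜ ♞ ♝ ♛ ♚ ♝ ♞ ♜
♟ ♟ ♟ ♟ ♟ ♟ ♟ ♟
· · · · · · · ·
· · · · · · · ·
· ♙ · · · · · ·
· · · · · · · ·
♙ · ♙ ♙ ♙ ♙ ♙ ♙
♖ ♘ ♗ ♕ ♔ ♗ ♘ ♖


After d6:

♜ ♞ ♝ ♛ ♚ ♝ ♞ ♜
♟ ♟ ♟ · ♟ ♟ ♟ ♟
· · · ♟ · · · ·
· · · · · · · ·
· ♙ · · · · · ·
· · · · · · · ·
♙ · ♙ ♙ ♙ ♙ ♙ ♙
♖ ♘ ♗ ♕ ♔ ♗ ♘ ♖


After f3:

♜ ♞ ♝ ♛ ♚ ♝ ♞ ♜
♟ ♟ ♟ · ♟ ♟ ♟ ♟
· · · ♟ · · · ·
· · · · · · · ·
· ♙ · · · · · ·
· · · · · ♙ · ·
♙ · ♙ ♙ ♙ · ♙ ♙
♖ ♘ ♗ ♕ ♔ ♗ ♘ ♖


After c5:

♜ ♞ ♝ ♛ ♚ ♝ ♞ ♜
♟ ♟ · · ♟ ♟ ♟ ♟
· · · ♟ · · · ·
· · ♟ · · · · ·
· ♙ · · · · · ·
· · · · · ♙ · ·
♙ · ♙ ♙ ♙ · ♙ ♙
♖ ♘ ♗ ♕ ♔ ♗ ♘ ♖


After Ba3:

♜ ♞ ♝ ♛ ♚ ♝ ♞ ♜
♟ ♟ · · ♟ ♟ ♟ ♟
· · · ♟ · · · ·
· · ♟ · · · · ·
· ♙ · · · · · ·
♗ · · · · ♙ · ·
♙ · ♙ ♙ ♙ · ♙ ♙
♖ ♘ · ♕ ♔ ♗ ♘ ♖


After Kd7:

♜ ♞ ♝ ♛ · ♝ ♞ ♜
♟ ♟ · ♚ ♟ ♟ ♟ ♟
· · · ♟ · · · ·
· · ♟ · · · · ·
· ♙ · · · · · ·
♗ · · · · ♙ · ·
♙ · ♙ ♙ ♙ · ♙ ♙
♖ ♘ · ♕ ♔ ♗ ♘ ♖


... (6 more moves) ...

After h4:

♜ · ♝ ♛ · ♝ ♞ ♜
♟ ♟ ♚ · · ♟ ♟ ♟
♞ · · ♟ ♟ · · ·
· · ♟ · · · · ·
· ♙ · · · ♙ · ♙
· · · ♙ · · · ·
♙ ♗ ♙ · ♙ · ♙ ·
♖ ♘ · ♕ ♔ ♗ ♘ ♖


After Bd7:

♜ · · ♛ · ♝ ♞ ♜
♟ ♟ ♚ ♝ · ♟ ♟ ♟
♞ · · ♟ ♟ · · ·
· · ♟ · · · · ·
· ♙ · · · ♙ · ♙
· · · ♙ · · · ·
♙ ♗ ♙ · ♙ · ♙ ·
♖ ♘ · ♕ ♔ ♗ ♘ ♖



  a b c d e f g h
  ─────────────────
8│♜ · · ♛ · ♝ ♞ ♜│8
7│♟ ♟ ♚ ♝ · ♟ ♟ ♟│7
6│♞ · · ♟ ♟ · · ·│6
5│· · ♟ · · · · ·│5
4│· ♙ · · · ♙ · ♙│4
3│· · · ♙ · · · ·│3
2│♙ ♗ ♙ · ♙ · ♙ ·│2
1│♖ ♘ · ♕ ♔ ♗ ♘ ♖│1
  ─────────────────
  a b c d e f g h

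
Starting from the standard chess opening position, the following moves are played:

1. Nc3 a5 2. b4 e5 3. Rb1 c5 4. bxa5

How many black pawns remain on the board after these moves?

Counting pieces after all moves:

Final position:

  a b c d e f g h
  ─────────────────
8│♜ ♞ ♝ ♛ ♚ ♝ ♞ ♜│8
7│· ♟ · ♟ · ♟ ♟ ♟│7
6│· · · · · · · ·│6
5│♙ · ♟ · ♟ · · ·│5
4│· · · · · · · ·│4
3│· · ♘ · · · · ·│3
2│♙ · ♙ ♙ ♙ ♙ ♙ ♙│2
1│· ♖ ♗ ♕ ♔ ♗ ♘ ♖│1
  ─────────────────
  a b c d e f g h


7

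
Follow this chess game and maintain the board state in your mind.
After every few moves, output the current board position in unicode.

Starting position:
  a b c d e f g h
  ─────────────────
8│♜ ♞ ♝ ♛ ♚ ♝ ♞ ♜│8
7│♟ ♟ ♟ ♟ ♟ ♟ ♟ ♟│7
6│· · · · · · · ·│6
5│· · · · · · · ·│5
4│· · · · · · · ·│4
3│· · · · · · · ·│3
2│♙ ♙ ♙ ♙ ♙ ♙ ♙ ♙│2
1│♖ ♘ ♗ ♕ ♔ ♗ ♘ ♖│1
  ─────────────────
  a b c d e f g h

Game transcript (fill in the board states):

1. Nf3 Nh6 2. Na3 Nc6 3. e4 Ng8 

  a b c d e f g h
  ─────────────────
8│♜ · ♝ ♛ ♚ ♝ ♞ ♜│8
7│♟ ♟ ♟ ♟ ♟ ♟ ♟ ♟│7
6│· · ♞ · · · · ·│6
5│· · · · · · · ·│5
4│· · · · ♙ · · ·│4
3│♘ · · · · ♘ · ·│3
2│♙ ♙ ♙ ♙ · ♙ ♙ ♙│2
1│♖ · ♗ ♕ ♔ ♗ · ♖│1
  ─────────────────
  a b c d e f g h

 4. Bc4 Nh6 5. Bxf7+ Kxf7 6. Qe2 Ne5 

  a b c d e f g h
  ─────────────────
8│♜ · ♝ ♛ · ♝ · ♜│8
7│♟ ♟ ♟ ♟ ♟ ♚ ♟ ♟│7
6│· · · · · · · ♞│6
5│· · · · ♞ · · ·│5
4│· · · · ♙ · · ·│4
3│♘ · · · · ♘ · ·│3
2│♙ ♙ ♙ ♙ ♕ ♙ ♙ ♙│2
1│♖ · ♗ · ♔ · · ♖│1
  ─────────────────
  a b c d e f g h

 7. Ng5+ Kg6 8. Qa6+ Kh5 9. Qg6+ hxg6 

  a b c d e f g h
  ─────────────────
8│♜ · ♝ ♛ · ♝ · ♜│8
7│♟ ♟ ♟ ♟ ♟ · ♟ ·│7
6│· · · · · · ♟ ♞│6
5│· · · · ♞ · ♘ ♚│5
4│· · · · ♙ · · ·│4
3│♘ · · · · · · ·│3
2│♙ ♙ ♙ ♙ · ♙ ♙ ♙│2
1│♖ · ♗ · ♔ · · ♖│1
  ─────────────────
  a b c d e f g h

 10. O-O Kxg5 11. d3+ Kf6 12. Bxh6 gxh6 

  a b c d e f g h
  ─────────────────
8│♜ · ♝ ♛ · ♝ · ♜│8
7│♟ ♟ ♟ ♟ ♟ · · ·│7
6│· · · · · ♚ ♟ ♟│6
5│· · · · ♞ · · ·│5
4│· · · · ♙ · · ·│4
3│♘ · · ♙ · · · ·│3
2│♙ ♙ ♙ · · ♙ ♙ ♙│2
1│♖ · · · · ♖ ♔ ·│1
  ─────────────────
  a b c d e f g h

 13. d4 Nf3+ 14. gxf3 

  a b c d e f g h
  ─────────────────
8│♜ · ♝ ♛ · ♝ · ♜│8
7│♟ ♟ ♟ ♟ ♟ · · ·│7
6│· · · · · ♚ ♟ ♟│6
5│· · · · · · · ·│5
4│· · · ♙ ♙ · · ·│4
3│♘ · · · · ♙ · ·│3
2│♙ ♙ ♙ · · ♙ · ♙│2
1│♖ · · · · ♖ ♔ ·│1
  ─────────────────
  a b c d e f g h


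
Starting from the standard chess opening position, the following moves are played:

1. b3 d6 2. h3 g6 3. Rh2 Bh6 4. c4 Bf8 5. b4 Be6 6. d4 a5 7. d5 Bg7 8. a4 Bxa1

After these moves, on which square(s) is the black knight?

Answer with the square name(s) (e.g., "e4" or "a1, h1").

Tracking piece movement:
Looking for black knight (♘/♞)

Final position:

  a b c d e f g h
  ─────────────────
8│♜ ♞ · ♛ ♚ · ♞ ♜│8
7│· ♟ ♟ · ♟ ♟ · ♟│7
6│· · · ♟ ♝ · ♟ ·│6
5│♟ · · ♙ · · · ·│5
4│♙ ♙ ♙ · · · · ·│4
3│· · · · · · · ♙│3
2│· · · · ♙ ♙ ♙ ♖│2
1│♝ ♘ ♗ ♕ ♔ ♗ ♘ ·│1
  ─────────────────
  a b c d e f g h


b8, g8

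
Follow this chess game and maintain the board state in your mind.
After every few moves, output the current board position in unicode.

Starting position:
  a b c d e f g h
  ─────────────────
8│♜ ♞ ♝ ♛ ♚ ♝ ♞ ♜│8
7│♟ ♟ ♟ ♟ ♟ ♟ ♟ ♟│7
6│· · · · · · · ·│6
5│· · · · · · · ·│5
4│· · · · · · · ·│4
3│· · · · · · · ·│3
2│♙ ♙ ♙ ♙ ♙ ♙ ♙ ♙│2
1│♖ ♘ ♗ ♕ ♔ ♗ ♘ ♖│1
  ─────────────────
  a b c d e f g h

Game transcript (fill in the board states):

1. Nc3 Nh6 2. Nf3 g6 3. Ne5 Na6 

  a b c d e f g h
  ─────────────────
8│♜ · ♝ ♛ ♚ ♝ · ♜│8
7│♟ ♟ ♟ ♟ ♟ ♟ · ♟│7
6│♞ · · · · · ♟ ♞│6
5│· · · · ♘ · · ·│5
4│· · · · · · · ·│4
3│· · ♘ · · · · ·│3
2│♙ ♙ ♙ ♙ ♙ ♙ ♙ ♙│2
1│♖ · ♗ ♕ ♔ ♗ · ♖│1
  ─────────────────
  a b c d e f g h

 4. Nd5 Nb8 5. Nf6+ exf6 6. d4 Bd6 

  a b c d e f g h
  ─────────────────
8│♜ ♞ ♝ ♛ ♚ · · ♜│8
7│♟ ♟ ♟ ♟ · ♟ · ♟│7
6│· · · ♝ · ♟ ♟ ♞│6
5│· · · · ♘ · · ·│5
4│· · · ♙ · · · ·│4
3│· · · · · · · ·│3
2│♙ ♙ ♙ · ♙ ♙ ♙ ♙│2
1│♖ · ♗ ♕ ♔ ♗ · ♖│1
  ─────────────────
  a b c d e f g h

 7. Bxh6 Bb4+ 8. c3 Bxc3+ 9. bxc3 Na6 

  a b c d e f g h
  ─────────────────
8│♜ · ♝ ♛ ♚ · · ♜│8
7│♟ ♟ ♟ ♟ · ♟ · ♟│7
6│♞ · · · · ♟ ♟ ♗│6
5│· · · · ♘ · · ·│5
4│· · · ♙ · · · ·│4
3│· · ♙ · · · · ·│3
2│♙ · · · ♙ ♙ ♙ ♙│2
1│♖ · · ♕ ♔ ♗ · ♖│1
  ─────────────────
  a b c d e f g h

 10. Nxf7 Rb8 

  a b c d e f g h
  ─────────────────
8│· ♜ ♝ ♛ ♚ · · ♜│8
7│♟ ♟ ♟ ♟ · ♘ · ♟│7
6│♞ · · · · ♟ ♟ ♗│6
5│· · · · · · · ·│5
4│· · · ♙ · · · ·│4
3│· · ♙ · · · · ·│3
2│♙ · · · ♙ ♙ ♙ ♙│2
1│♖ · · ♕ ♔ ♗ · ♖│1
  ─────────────────
  a b c d e f g h


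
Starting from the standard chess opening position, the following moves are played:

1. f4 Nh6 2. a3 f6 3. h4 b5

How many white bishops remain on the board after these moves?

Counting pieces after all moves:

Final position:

  a b c d e f g h
  ─────────────────
8│♜ ♞ ♝ ♛ ♚ ♝ · ♜│8
7│♟ · ♟ ♟ ♟ · ♟ ♟│7
6│· · · · · ♟ · ♞│6
5│· ♟ · · · · · ·│5
4│· · · · · ♙ · ♙│4
3│♙ · · · · · · ·│3
2│· ♙ ♙ ♙ ♙ · ♙ ·│2
1│♖ ♘ ♗ ♕ ♔ ♗ ♘ ♖│1
  ─────────────────
  a b c d e f g h


2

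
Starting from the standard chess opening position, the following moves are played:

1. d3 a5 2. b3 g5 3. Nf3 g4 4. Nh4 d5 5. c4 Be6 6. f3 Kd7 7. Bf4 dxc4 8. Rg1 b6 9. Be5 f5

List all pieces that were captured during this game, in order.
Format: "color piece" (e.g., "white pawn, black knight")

Tracking captures:
  dxc4: captured white pawn

white pawn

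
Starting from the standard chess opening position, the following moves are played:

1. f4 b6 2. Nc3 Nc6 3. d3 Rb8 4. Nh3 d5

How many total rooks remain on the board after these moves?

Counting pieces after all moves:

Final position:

  a b c d e f g h
  ─────────────────
8│· ♜ ♝ ♛ ♚ ♝ ♞ ♜│8
7│♟ · ♟ · ♟ ♟ ♟ ♟│7
6│· ♟ ♞ · · · · ·│6
5│· · · ♟ · · · ·│5
4│· · · · · ♙ · ·│4
3│· · ♘ ♙ · · · ♘│3
2│♙ ♙ ♙ · ♙ · ♙ ♙│2
1│♖ · ♗ ♕ ♔ ♗ · ♖│1
  ─────────────────
  a b c d e f g h


4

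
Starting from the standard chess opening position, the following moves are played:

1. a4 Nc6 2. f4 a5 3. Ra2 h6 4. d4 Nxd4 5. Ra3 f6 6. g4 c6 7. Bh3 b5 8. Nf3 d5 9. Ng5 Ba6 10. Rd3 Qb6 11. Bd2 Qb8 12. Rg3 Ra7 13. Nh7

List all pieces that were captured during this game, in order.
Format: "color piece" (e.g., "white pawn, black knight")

Tracking captures:
  Nxd4: captured white pawn

white pawn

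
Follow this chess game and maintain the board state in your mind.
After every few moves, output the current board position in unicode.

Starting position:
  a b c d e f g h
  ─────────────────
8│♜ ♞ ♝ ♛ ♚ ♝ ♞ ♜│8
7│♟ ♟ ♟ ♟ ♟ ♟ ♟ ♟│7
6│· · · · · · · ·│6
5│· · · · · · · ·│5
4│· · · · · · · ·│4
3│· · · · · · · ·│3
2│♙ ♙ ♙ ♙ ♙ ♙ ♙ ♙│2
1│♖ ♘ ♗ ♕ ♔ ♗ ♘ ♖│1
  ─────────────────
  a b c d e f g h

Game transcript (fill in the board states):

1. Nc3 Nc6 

  a b c d e f g h
  ─────────────────
8│♜ · ♝ ♛ ♚ ♝ ♞ ♜│8
7│♟ ♟ ♟ ♟ ♟ ♟ ♟ ♟│7
6│· · ♞ · · · · ·│6
5│· · · · · · · ·│5
4│· · · · · · · ·│4
3│· · ♘ · · · · ·│3
2│♙ ♙ ♙ ♙ ♙ ♙ ♙ ♙│2
1│♖ · ♗ ♕ ♔ ♗ ♘ ♖│1
  ─────────────────
  a b c d e f g h

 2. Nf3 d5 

  a b c d e f g h
  ─────────────────
8│♜ · ♝ ♛ ♚ ♝ ♞ ♜│8
7│♟ ♟ ♟ · ♟ ♟ ♟ ♟│7
6│· · ♞ · · · · ·│6
5│· · · ♟ · · · ·│5
4│· · · · · · · ·│4
3│· · ♘ · · ♘ · ·│3
2│♙ ♙ ♙ ♙ ♙ ♙ ♙ ♙│2
1│♖ · ♗ ♕ ♔ ♗ · ♖│1
  ─────────────────
  a b c d e f g h

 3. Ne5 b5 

  a b c d e f g h
  ─────────────────
8│♜ · ♝ ♛ ♚ ♝ ♞ ♜│8
7│♟ · ♟ · ♟ ♟ ♟ ♟│7
6│· · ♞ · · · · ·│6
5│· ♟ · ♟ ♘ · · ·│5
4│· · · · · · · ·│4
3│· · ♘ · · · · ·│3
2│♙ ♙ ♙ ♙ ♙ ♙ ♙ ♙│2
1│♖ · ♗ ♕ ♔ ♗ · ♖│1
  ─────────────────
  a b c d e f g h



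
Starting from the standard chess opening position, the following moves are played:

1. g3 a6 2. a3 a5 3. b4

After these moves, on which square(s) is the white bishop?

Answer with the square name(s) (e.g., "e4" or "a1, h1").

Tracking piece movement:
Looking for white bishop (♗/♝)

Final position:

  a b c d e f g h
  ─────────────────
8│♜ ♞ ♝ ♛ ♚ ♝ ♞ ♜│8
7│· ♟ ♟ ♟ ♟ ♟ ♟ ♟│7
6│· · · · · · · ·│6
5│♟ · · · · · · ·│5
4│· ♙ · · · · · ·│4
3│♙ · · · · · ♙ ·│3
2│· · ♙ ♙ ♙ ♙ · ♙│2
1│♖ ♘ ♗ ♕ ♔ ♗ ♘ ♖│1
  ─────────────────
  a b c d e f g h


c1, f1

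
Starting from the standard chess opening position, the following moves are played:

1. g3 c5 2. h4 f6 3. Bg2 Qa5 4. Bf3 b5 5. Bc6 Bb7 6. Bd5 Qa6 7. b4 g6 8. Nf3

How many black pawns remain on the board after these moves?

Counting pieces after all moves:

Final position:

  a b c d e f g h
  ─────────────────
8│♜ ♞ · · ♚ ♝ ♞ ♜│8
7│♟ ♝ · ♟ ♟ · · ♟│7
6│♛ · · · · ♟ ♟ ·│6
5│· ♟ ♟ ♗ · · · ·│5
4│· ♙ · · · · · ♙│4
3│· · · · · ♘ ♙ ·│3
2│♙ · ♙ ♙ ♙ ♙ · ·│2
1│♖ ♘ ♗ ♕ ♔ · · ♖│1
  ─────────────────
  a b c d e f g h


8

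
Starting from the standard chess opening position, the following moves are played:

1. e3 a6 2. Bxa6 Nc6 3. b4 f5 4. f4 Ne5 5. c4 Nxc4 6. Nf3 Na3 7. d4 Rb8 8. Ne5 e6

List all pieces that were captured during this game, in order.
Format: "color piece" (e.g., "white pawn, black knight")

Tracking captures:
  Bxa6: captured black pawn
  Nxc4: captured white pawn

black pawn, white pawn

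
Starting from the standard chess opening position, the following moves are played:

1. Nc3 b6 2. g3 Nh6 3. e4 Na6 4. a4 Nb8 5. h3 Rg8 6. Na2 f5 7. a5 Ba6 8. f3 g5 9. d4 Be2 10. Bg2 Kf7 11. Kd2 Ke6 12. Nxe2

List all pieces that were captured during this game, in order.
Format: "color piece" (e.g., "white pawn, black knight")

Tracking captures:
  Nxe2: captured black bishop

black bishop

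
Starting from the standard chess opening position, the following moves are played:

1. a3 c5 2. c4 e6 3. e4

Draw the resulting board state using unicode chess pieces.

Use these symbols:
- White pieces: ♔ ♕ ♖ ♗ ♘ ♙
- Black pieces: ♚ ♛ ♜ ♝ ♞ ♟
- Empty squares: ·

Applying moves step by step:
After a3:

♜ ♞ ♝ ♛ ♚ ♝ ♞ ♜
♟ ♟ ♟ ♟ ♟ ♟ ♟ ♟
· · · · · · · ·
· · · · · · · ·
· · · · · · · ·
♙ · · · · · · ·
· ♙ ♙ ♙ ♙ ♙ ♙ ♙
♖ ♘ ♗ ♕ ♔ ♗ ♘ ♖


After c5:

♜ ♞ ♝ ♛ ♚ ♝ ♞ ♜
♟ ♟ · ♟ ♟ ♟ ♟ ♟
· · · · · · · ·
· · ♟ · · · · ·
· · · · · · · ·
♙ · · · · · · ·
· ♙ ♙ ♙ ♙ ♙ ♙ ♙
♖ ♘ ♗ ♕ ♔ ♗ ♘ ♖


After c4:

♜ ♞ ♝ ♛ ♚ ♝ ♞ ♜
♟ ♟ · ♟ ♟ ♟ ♟ ♟
· · · · · · · ·
· · ♟ · · · · ·
· · ♙ · · · · ·
♙ · · · · · · ·
· ♙ · ♙ ♙ ♙ ♙ ♙
♖ ♘ ♗ ♕ ♔ ♗ ♘ ♖


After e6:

♜ ♞ ♝ ♛ ♚ ♝ ♞ ♜
♟ ♟ · ♟ · ♟ ♟ ♟
· · · · ♟ · · ·
· · ♟ · · · · ·
· · ♙ · · · · ·
♙ · · · · · · ·
· ♙ · ♙ ♙ ♙ ♙ ♙
♖ ♘ ♗ ♕ ♔ ♗ ♘ ♖


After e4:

♜ ♞ ♝ ♛ ♚ ♝ ♞ ♜
♟ ♟ · ♟ · ♟ ♟ ♟
· · · · ♟ · · ·
· · ♟ · · · · ·
· · ♙ · ♙ · · ·
♙ · · · · · · ·
· ♙ · ♙ · ♙ ♙ ♙
♖ ♘ ♗ ♕ ♔ ♗ ♘ ♖



  a b c d e f g h
  ─────────────────
8│♜ ♞ ♝ ♛ ♚ ♝ ♞ ♜│8
7│♟ ♟ · ♟ · ♟ ♟ ♟│7
6│· · · · ♟ · · ·│6
5│· · ♟ · · · · ·│5
4│· · ♙ · ♙ · · ·│4
3│♙ · · · · · · ·│3
2│· ♙ · ♙ · ♙ ♙ ♙│2
1│♖ ♘ ♗ ♕ ♔ ♗ ♘ ♖│1
  ─────────────────
  a b c d e f g h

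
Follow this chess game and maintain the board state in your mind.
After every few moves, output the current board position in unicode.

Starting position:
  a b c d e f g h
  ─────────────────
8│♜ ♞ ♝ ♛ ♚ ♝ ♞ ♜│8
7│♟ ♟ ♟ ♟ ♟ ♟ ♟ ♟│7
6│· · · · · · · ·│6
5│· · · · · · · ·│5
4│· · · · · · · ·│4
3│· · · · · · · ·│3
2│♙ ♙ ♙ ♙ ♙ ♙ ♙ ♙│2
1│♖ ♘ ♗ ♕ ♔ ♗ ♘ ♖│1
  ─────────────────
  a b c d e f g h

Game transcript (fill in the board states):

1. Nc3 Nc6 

  a b c d e f g h
  ─────────────────
8│♜ · ♝ ♛ ♚ ♝ ♞ ♜│8
7│♟ ♟ ♟ ♟ ♟ ♟ ♟ ♟│7
6│· · ♞ · · · · ·│6
5│· · · · · · · ·│5
4│· · · · · · · ·│4
3│· · ♘ · · · · ·│3
2│♙ ♙ ♙ ♙ ♙ ♙ ♙ ♙│2
1│♖ · ♗ ♕ ♔ ♗ ♘ ♖│1
  ─────────────────
  a b c d e f g h

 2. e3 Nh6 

  a b c d e f g h
  ─────────────────
8│♜ · ♝ ♛ ♚ ♝ · ♜│8
7│♟ ♟ ♟ ♟ ♟ ♟ ♟ ♟│7
6│· · ♞ · · · · ♞│6
5│· · · · · · · ·│5
4│· · · · · · · ·│4
3│· · ♘ · ♙ · · ·│3
2│♙ ♙ ♙ ♙ · ♙ ♙ ♙│2
1│♖ · ♗ ♕ ♔ ♗ ♘ ♖│1
  ─────────────────
  a b c d e f g h

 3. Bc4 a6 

  a b c d e f g h
  ─────────────────
8│♜ · ♝ ♛ ♚ ♝ · ♜│8
7│· ♟ ♟ ♟ ♟ ♟ ♟ ♟│7
6│♟ · ♞ · · · · ♞│6
5│· · · · · · · ·│5
4│· · ♗ · · · · ·│4
3│· · ♘ · ♙ · · ·│3
2│♙ ♙ ♙ ♙ · ♙ ♙ ♙│2
1│♖ · ♗ ♕ ♔ · ♘ ♖│1
  ─────────────────
  a b c d e f g h

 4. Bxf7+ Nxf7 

  a b c d e f g h
  ─────────────────
8│♜ · ♝ ♛ ♚ ♝ · ♜│8
7│· ♟ ♟ ♟ ♟ ♞ ♟ ♟│7
6│♟ · ♞ · · · · ·│6
5│· · · · · · · ·│5
4│· · · · · · · ·│4
3│· · ♘ · ♙ · · ·│3
2│♙ ♙ ♙ ♙ · ♙ ♙ ♙│2
1│♖ · ♗ ♕ ♔ · ♘ ♖│1
  ─────────────────
  a b c d e f g h



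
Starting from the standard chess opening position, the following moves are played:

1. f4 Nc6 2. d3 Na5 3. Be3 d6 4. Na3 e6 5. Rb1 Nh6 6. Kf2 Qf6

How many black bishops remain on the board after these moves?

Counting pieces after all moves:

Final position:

  a b c d e f g h
  ─────────────────
8│♜ · ♝ · ♚ ♝ · ♜│8
7│♟ ♟ ♟ · · ♟ ♟ ♟│7
6│· · · ♟ ♟ ♛ · ♞│6
5│♞ · · · · · · ·│5
4│· · · · · ♙ · ·│4
3│♘ · · ♙ ♗ · · ·│3
2│♙ ♙ ♙ · ♙ ♔ ♙ ♙│2
1│· ♖ · ♕ · ♗ ♘ ♖│1
  ─────────────────
  a b c d e f g h


2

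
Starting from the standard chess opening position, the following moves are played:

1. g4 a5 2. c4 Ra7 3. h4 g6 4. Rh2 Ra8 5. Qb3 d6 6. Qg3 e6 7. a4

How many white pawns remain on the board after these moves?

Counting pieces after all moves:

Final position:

  a b c d e f g h
  ─────────────────
8│♜ ♞ ♝ ♛ ♚ ♝ ♞ ♜│8
7│· ♟ ♟ · · ♟ · ♟│7
6│· · · ♟ ♟ · ♟ ·│6
5│♟ · · · · · · ·│5
4│♙ · ♙ · · · ♙ ♙│4
3│· · · · · · ♕ ·│3
2│· ♙ · ♙ ♙ ♙ · ♖│2
1│♖ ♘ ♗ · ♔ ♗ ♘ ·│1
  ─────────────────
  a b c d e f g h


8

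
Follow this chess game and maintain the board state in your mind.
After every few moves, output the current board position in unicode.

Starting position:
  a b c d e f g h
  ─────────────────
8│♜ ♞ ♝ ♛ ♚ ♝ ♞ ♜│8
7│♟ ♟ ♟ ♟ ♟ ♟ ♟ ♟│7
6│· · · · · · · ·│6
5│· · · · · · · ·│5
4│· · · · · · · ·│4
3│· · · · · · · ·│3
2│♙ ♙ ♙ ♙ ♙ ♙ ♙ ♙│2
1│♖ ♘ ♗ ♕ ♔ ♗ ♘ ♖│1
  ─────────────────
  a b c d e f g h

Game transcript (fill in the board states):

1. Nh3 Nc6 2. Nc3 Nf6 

  a b c d e f g h
  ─────────────────
8│♜ · ♝ ♛ ♚ ♝ · ♜│8
7│♟ ♟ ♟ ♟ ♟ ♟ ♟ ♟│7
6│· · ♞ · · ♞ · ·│6
5│· · · · · · · ·│5
4│· · · · · · · ·│4
3│· · ♘ · · · · ♘│3
2│♙ ♙ ♙ ♙ ♙ ♙ ♙ ♙│2
1│♖ · ♗ ♕ ♔ ♗ · ♖│1
  ─────────────────
  a b c d e f g h

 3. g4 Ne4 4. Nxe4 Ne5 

  a b c d e f g h
  ─────────────────
8│♜ · ♝ ♛ ♚ ♝ · ♜│8
7│♟ ♟ ♟ ♟ ♟ ♟ ♟ ♟│7
6│· · · · · · · ·│6
5│· · · · ♞ · · ·│5
4│· · · · ♘ · ♙ ·│4
3│· · · · · · · ♘│3
2│♙ ♙ ♙ ♙ ♙ ♙ · ♙│2
1│♖ · ♗ ♕ ♔ ♗ · ♖│1
  ─────────────────
  a b c d e f g h

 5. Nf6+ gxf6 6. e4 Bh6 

  a b c d e f g h
  ─────────────────
8│♜ · ♝ ♛ ♚ · · ♜│8
7│♟ ♟ ♟ ♟ ♟ ♟ · ♟│7
6│· · · · · ♟ · ♝│6
5│· · · · ♞ · · ·│5
4│· · · · ♙ · ♙ ·│4
3│· · · · · · · ♘│3
2│♙ ♙ ♙ ♙ · ♙ · ♙│2
1│♖ · ♗ ♕ ♔ ♗ · ♖│1
  ─────────────────
  a b c d e f g h

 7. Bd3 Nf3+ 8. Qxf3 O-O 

  a b c d e f g h
  ─────────────────
8│♜ · ♝ ♛ · ♜ ♚ ·│8
7│♟ ♟ ♟ ♟ ♟ ♟ · ♟│7
6│· · · · · ♟ · ♝│6
5│· · · · · · · ·│5
4│· · · · ♙ · ♙ ·│4
3│· · · ♗ · ♕ · ♘│3
2│♙ ♙ ♙ ♙ · ♙ · ♙│2
1│♖ · ♗ · ♔ · · ♖│1
  ─────────────────
  a b c d e f g h

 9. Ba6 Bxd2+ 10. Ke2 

  a b c d e f g h
  ─────────────────
8│♜ · ♝ ♛ · ♜ ♚ ·│8
7│♟ ♟ ♟ ♟ ♟ ♟ · ♟│7
6│♗ · · · · ♟ · ·│6
5│· · · · · · · ·│5
4│· · · · ♙ · ♙ ·│4
3│· · · · · ♕ · ♘│3
2│♙ ♙ ♙ ♝ ♔ ♙ · ♙│2
1│♖ · ♗ · · · · ♖│1
  ─────────────────
  a b c d e f g h


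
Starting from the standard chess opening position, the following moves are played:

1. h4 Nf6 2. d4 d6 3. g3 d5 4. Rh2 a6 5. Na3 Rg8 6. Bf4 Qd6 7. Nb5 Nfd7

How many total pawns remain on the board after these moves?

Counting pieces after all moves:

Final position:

  a b c d e f g h
  ─────────────────
8│♜ ♞ ♝ · ♚ ♝ ♜ ·│8
7│· ♟ ♟ ♞ ♟ ♟ ♟ ♟│7
6│♟ · · ♛ · · · ·│6
5│· ♘ · ♟ · · · ·│5
4│· · · ♙ · ♗ · ♙│4
3│· · · · · · ♙ ·│3
2│♙ ♙ ♙ · ♙ ♙ · ♖│2
1│♖ · · ♕ ♔ ♗ ♘ ·│1
  ─────────────────
  a b c d e f g h


16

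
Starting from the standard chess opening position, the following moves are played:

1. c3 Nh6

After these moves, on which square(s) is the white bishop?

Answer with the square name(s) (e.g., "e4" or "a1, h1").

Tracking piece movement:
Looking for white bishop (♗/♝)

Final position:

  a b c d e f g h
  ─────────────────
8│♜ ♞ ♝ ♛ ♚ ♝ · ♜│8
7│♟ ♟ ♟ ♟ ♟ ♟ ♟ ♟│7
6│· · · · · · · ♞│6
5│· · · · · · · ·│5
4│· · · · · · · ·│4
3│· · ♙ · · · · ·│3
2│♙ ♙ · ♙ ♙ ♙ ♙ ♙│2
1│♖ ♘ ♗ ♕ ♔ ♗ ♘ ♖│1
  ─────────────────
  a b c d e f g h


c1, f1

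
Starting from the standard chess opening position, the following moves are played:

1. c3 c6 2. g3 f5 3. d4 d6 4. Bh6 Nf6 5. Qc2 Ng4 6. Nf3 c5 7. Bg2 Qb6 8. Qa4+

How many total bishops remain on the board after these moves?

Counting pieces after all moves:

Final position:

  a b c d e f g h
  ─────────────────
8│♜ ♞ ♝ · ♚ ♝ · ♜│8
7│♟ ♟ · · ♟ · ♟ ♟│7
6│· ♛ · ♟ · · · ♗│6
5│· · ♟ · · ♟ · ·│5
4│♕ · · ♙ · · ♞ ·│4
3│· · ♙ · · ♘ ♙ ·│3
2│♙ ♙ · · ♙ ♙ ♗ ♙│2
1│♖ ♘ · · ♔ · · ♖│1
  ─────────────────
  a b c d e f g h


4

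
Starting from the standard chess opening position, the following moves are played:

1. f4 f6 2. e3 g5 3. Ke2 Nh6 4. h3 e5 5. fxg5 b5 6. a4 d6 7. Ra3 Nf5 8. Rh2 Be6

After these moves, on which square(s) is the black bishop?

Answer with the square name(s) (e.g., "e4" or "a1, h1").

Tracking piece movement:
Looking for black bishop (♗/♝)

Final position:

  a b c d e f g h
  ─────────────────
8│♜ ♞ · ♛ ♚ ♝ · ♜│8
7│♟ · ♟ · · · · ♟│7
6│· · · ♟ ♝ ♟ · ·│6
5│· ♟ · · ♟ ♞ ♙ ·│5
4│♙ · · · · · · ·│4
3│♖ · · · ♙ · · ♙│3
2│· ♙ ♙ ♙ ♔ · ♙ ♖│2
1│· ♘ ♗ ♕ · ♗ ♘ ·│1
  ─────────────────
  a b c d e f g h


e6, f8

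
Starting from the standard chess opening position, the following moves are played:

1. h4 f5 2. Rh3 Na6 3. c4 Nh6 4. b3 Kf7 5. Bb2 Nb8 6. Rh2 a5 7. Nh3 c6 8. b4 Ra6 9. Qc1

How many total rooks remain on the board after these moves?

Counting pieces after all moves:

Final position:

  a b c d e f g h
  ─────────────────
8│· ♞ ♝ ♛ · ♝ · ♜│8
7│· ♟ · ♟ ♟ ♚ ♟ ♟│7
6│♜ · ♟ · · · · ♞│6
5│♟ · · · · ♟ · ·│5
4│· ♙ ♙ · · · · ♙│4
3│· · · · · · · ♘│3
2│♙ ♗ · ♙ ♙ ♙ ♙ ♖│2
1│♖ ♘ ♕ · ♔ ♗ · ·│1
  ─────────────────
  a b c d e f g h


4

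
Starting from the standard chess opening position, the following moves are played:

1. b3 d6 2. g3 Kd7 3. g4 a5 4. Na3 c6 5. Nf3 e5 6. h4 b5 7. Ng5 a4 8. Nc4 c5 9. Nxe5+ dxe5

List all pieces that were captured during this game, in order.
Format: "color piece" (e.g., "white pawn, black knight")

Tracking captures:
  Nxe5+: captured black pawn
  dxe5: captured white knight

black pawn, white knight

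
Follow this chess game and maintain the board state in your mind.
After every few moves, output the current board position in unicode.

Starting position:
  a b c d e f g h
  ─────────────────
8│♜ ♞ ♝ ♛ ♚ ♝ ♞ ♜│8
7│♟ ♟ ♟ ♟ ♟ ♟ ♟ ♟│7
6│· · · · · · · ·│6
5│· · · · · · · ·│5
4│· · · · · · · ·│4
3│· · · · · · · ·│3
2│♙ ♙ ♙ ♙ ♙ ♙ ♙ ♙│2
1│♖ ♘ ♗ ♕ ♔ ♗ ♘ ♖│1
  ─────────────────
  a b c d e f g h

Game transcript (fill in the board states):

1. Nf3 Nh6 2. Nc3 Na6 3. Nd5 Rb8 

  a b c d e f g h
  ─────────────────
8│· ♜ ♝ ♛ ♚ ♝ · ♜│8
7│♟ ♟ ♟ ♟ ♟ ♟ ♟ ♟│7
6│♞ · · · · · · ♞│6
5│· · · ♘ · · · ·│5
4│· · · · · · · ·│4
3│· · · · · ♘ · ·│3
2│♙ ♙ ♙ ♙ ♙ ♙ ♙ ♙│2
1│♖ · ♗ ♕ ♔ ♗ · ♖│1
  ─────────────────
  a b c d e f g h

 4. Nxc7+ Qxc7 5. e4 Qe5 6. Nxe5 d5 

  a b c d e f g h
  ─────────────────
8│· ♜ ♝ · ♚ ♝ · ♜│8
7│♟ ♟ · · ♟ ♟ ♟ ♟│7
6│♞ · · · · · · ♞│6
5│· · · ♟ ♘ · · ·│5
4│· · · · ♙ · · ·│4
3│· · · · · · · ·│3
2│♙ ♙ ♙ ♙ · ♙ ♙ ♙│2
1│♖ · ♗ ♕ ♔ ♗ · ♖│1
  ─────────────────
  a b c d e f g h

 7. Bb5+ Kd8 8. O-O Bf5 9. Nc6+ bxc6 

  a b c d e f g h
  ─────────────────
8│· ♜ · ♚ · ♝ · ♜│8
7│♟ · · · ♟ ♟ ♟ ♟│7
6│♞ · ♟ · · · · ♞│6
5│· ♗ · ♟ · ♝ · ·│5
4│· · · · ♙ · · ·│4
3│· · · · · · · ·│3
2│♙ ♙ ♙ ♙ · ♙ ♙ ♙│2
1│♖ · ♗ ♕ · ♖ ♔ ·│1
  ─────────────────
  a b c d e f g h

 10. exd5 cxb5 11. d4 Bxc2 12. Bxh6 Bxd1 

  a b c d e f g h
  ─────────────────
8│· ♜ · ♚ · ♝ · ♜│8
7│♟ · · · ♟ ♟ ♟ ♟│7
6│♞ · · · · · · ♗│6
5│· ♟ · ♙ · · · ·│5
4│· · · ♙ · · · ·│4
3│· · · · · · · ·│3
2│♙ ♙ · · · ♙ ♙ ♙│2
1│♖ · · ♝ · ♖ ♔ ·│1
  ─────────────────
  a b c d e f g h

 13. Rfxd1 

  a b c d e f g h
  ─────────────────
8│· ♜ · ♚ · ♝ · ♜│8
7│♟ · · · ♟ ♟ ♟ ♟│7
6│♞ · · · · · · ♗│6
5│· ♟ · ♙ · · · ·│5
4│· · · ♙ · · · ·│4
3│· · · · · · · ·│3
2│♙ ♙ · · · ♙ ♙ ♙│2
1│♖ · · ♖ · · ♔ ·│1
  ─────────────────
  a b c d e f g h
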